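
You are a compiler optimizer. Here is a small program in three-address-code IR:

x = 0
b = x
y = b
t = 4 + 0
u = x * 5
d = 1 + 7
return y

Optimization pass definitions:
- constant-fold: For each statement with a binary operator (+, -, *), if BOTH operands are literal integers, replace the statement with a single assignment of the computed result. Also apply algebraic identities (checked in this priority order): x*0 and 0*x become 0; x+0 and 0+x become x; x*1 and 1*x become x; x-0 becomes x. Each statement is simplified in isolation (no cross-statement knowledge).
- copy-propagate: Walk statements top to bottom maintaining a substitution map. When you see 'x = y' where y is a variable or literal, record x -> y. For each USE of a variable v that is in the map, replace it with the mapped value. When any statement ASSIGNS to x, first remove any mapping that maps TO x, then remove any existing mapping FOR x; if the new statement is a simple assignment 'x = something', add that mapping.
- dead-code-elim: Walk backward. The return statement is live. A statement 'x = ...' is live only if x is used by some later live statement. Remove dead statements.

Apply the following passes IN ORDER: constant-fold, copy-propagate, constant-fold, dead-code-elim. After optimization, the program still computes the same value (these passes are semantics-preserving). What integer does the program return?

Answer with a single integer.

Initial IR:
  x = 0
  b = x
  y = b
  t = 4 + 0
  u = x * 5
  d = 1 + 7
  return y
After constant-fold (7 stmts):
  x = 0
  b = x
  y = b
  t = 4
  u = x * 5
  d = 8
  return y
After copy-propagate (7 stmts):
  x = 0
  b = 0
  y = 0
  t = 4
  u = 0 * 5
  d = 8
  return 0
After constant-fold (7 stmts):
  x = 0
  b = 0
  y = 0
  t = 4
  u = 0
  d = 8
  return 0
After dead-code-elim (1 stmts):
  return 0
Evaluate:
  x = 0  =>  x = 0
  b = x  =>  b = 0
  y = b  =>  y = 0
  t = 4 + 0  =>  t = 4
  u = x * 5  =>  u = 0
  d = 1 + 7  =>  d = 8
  return y = 0

Answer: 0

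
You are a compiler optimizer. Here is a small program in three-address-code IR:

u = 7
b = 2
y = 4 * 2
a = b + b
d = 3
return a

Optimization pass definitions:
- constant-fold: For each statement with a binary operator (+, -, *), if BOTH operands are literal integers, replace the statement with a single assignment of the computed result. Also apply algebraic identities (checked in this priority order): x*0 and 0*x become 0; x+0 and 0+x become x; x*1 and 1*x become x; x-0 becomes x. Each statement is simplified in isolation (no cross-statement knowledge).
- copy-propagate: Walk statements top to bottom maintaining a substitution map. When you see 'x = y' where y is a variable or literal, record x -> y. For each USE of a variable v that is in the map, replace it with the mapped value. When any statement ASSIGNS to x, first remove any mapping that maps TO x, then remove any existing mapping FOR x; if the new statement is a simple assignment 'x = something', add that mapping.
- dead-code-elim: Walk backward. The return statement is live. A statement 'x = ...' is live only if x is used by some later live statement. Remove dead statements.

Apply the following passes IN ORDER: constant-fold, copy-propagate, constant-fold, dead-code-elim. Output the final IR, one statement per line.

Answer: a = 4
return a

Derivation:
Initial IR:
  u = 7
  b = 2
  y = 4 * 2
  a = b + b
  d = 3
  return a
After constant-fold (6 stmts):
  u = 7
  b = 2
  y = 8
  a = b + b
  d = 3
  return a
After copy-propagate (6 stmts):
  u = 7
  b = 2
  y = 8
  a = 2 + 2
  d = 3
  return a
After constant-fold (6 stmts):
  u = 7
  b = 2
  y = 8
  a = 4
  d = 3
  return a
After dead-code-elim (2 stmts):
  a = 4
  return a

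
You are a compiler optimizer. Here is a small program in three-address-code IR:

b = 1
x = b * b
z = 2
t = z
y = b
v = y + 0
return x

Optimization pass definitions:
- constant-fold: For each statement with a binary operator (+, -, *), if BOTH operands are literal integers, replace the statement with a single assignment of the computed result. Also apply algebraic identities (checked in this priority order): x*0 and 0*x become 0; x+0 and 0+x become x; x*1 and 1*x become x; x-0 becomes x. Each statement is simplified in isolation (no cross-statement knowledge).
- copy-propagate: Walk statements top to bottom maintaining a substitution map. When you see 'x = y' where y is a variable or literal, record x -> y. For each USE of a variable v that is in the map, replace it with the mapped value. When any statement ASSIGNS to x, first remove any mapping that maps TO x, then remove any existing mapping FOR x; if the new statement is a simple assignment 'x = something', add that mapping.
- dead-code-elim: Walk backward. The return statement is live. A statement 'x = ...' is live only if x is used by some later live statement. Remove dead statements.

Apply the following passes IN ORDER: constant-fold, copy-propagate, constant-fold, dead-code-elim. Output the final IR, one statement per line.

Initial IR:
  b = 1
  x = b * b
  z = 2
  t = z
  y = b
  v = y + 0
  return x
After constant-fold (7 stmts):
  b = 1
  x = b * b
  z = 2
  t = z
  y = b
  v = y
  return x
After copy-propagate (7 stmts):
  b = 1
  x = 1 * 1
  z = 2
  t = 2
  y = 1
  v = 1
  return x
After constant-fold (7 stmts):
  b = 1
  x = 1
  z = 2
  t = 2
  y = 1
  v = 1
  return x
After dead-code-elim (2 stmts):
  x = 1
  return x

Answer: x = 1
return x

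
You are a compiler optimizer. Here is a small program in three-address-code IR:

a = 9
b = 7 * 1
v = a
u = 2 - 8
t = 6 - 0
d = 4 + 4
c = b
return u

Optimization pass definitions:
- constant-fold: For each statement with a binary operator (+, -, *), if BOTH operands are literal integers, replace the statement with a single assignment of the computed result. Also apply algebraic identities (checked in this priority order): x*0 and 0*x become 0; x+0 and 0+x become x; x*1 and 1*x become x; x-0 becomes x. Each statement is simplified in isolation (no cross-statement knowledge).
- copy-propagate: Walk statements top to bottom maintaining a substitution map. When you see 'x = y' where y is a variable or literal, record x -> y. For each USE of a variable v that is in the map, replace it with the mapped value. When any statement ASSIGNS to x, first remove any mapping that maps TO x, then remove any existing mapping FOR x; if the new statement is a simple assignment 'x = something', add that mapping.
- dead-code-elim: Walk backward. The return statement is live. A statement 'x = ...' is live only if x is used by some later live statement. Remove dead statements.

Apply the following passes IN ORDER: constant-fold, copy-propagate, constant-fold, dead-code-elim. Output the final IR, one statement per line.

Initial IR:
  a = 9
  b = 7 * 1
  v = a
  u = 2 - 8
  t = 6 - 0
  d = 4 + 4
  c = b
  return u
After constant-fold (8 stmts):
  a = 9
  b = 7
  v = a
  u = -6
  t = 6
  d = 8
  c = b
  return u
After copy-propagate (8 stmts):
  a = 9
  b = 7
  v = 9
  u = -6
  t = 6
  d = 8
  c = 7
  return -6
After constant-fold (8 stmts):
  a = 9
  b = 7
  v = 9
  u = -6
  t = 6
  d = 8
  c = 7
  return -6
After dead-code-elim (1 stmts):
  return -6

Answer: return -6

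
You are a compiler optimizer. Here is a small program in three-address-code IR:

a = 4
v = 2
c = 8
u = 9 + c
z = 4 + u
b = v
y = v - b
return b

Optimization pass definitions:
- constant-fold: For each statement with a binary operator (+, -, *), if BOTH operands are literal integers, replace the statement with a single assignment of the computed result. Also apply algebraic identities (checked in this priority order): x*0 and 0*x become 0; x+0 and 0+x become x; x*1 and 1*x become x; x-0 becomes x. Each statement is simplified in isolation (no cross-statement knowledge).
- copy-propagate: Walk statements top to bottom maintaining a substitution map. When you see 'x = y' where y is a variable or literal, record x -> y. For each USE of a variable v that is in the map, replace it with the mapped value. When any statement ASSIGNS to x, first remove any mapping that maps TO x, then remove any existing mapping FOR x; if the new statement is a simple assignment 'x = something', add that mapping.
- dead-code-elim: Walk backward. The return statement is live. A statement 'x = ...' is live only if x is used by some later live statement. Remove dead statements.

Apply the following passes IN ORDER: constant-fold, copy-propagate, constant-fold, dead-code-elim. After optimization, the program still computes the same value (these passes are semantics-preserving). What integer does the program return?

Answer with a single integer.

Answer: 2

Derivation:
Initial IR:
  a = 4
  v = 2
  c = 8
  u = 9 + c
  z = 4 + u
  b = v
  y = v - b
  return b
After constant-fold (8 stmts):
  a = 4
  v = 2
  c = 8
  u = 9 + c
  z = 4 + u
  b = v
  y = v - b
  return b
After copy-propagate (8 stmts):
  a = 4
  v = 2
  c = 8
  u = 9 + 8
  z = 4 + u
  b = 2
  y = 2 - 2
  return 2
After constant-fold (8 stmts):
  a = 4
  v = 2
  c = 8
  u = 17
  z = 4 + u
  b = 2
  y = 0
  return 2
After dead-code-elim (1 stmts):
  return 2
Evaluate:
  a = 4  =>  a = 4
  v = 2  =>  v = 2
  c = 8  =>  c = 8
  u = 9 + c  =>  u = 17
  z = 4 + u  =>  z = 21
  b = v  =>  b = 2
  y = v - b  =>  y = 0
  return b = 2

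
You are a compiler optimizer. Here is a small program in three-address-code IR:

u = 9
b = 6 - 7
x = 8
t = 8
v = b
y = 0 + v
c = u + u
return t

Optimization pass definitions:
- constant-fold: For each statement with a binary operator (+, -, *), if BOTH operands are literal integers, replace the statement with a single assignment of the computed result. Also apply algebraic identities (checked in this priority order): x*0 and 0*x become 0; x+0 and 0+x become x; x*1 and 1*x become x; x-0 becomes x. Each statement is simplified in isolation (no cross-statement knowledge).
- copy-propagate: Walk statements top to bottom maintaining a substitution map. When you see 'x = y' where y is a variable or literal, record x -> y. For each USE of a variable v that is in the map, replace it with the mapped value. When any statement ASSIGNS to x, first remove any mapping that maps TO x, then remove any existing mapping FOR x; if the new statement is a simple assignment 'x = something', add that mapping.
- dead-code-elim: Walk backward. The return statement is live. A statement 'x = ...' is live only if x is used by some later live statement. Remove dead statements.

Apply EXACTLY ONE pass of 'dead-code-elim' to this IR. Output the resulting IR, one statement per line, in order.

Applying dead-code-elim statement-by-statement:
  [8] return t  -> KEEP (return); live=['t']
  [7] c = u + u  -> DEAD (c not live)
  [6] y = 0 + v  -> DEAD (y not live)
  [5] v = b  -> DEAD (v not live)
  [4] t = 8  -> KEEP; live=[]
  [3] x = 8  -> DEAD (x not live)
  [2] b = 6 - 7  -> DEAD (b not live)
  [1] u = 9  -> DEAD (u not live)
Result (2 stmts):
  t = 8
  return t

Answer: t = 8
return t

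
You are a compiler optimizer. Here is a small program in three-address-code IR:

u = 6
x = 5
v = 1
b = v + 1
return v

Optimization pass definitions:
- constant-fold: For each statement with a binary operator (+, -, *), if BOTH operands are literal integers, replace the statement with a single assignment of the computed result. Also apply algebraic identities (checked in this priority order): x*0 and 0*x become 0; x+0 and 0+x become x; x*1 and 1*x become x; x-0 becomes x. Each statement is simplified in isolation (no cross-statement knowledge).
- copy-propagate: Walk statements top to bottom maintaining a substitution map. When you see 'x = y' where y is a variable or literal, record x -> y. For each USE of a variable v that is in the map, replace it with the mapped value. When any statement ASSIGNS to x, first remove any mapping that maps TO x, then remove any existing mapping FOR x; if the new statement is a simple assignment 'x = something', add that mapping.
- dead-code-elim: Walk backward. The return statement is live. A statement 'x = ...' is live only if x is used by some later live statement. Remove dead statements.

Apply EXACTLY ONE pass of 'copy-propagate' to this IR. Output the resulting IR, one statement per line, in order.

Answer: u = 6
x = 5
v = 1
b = 1 + 1
return 1

Derivation:
Applying copy-propagate statement-by-statement:
  [1] u = 6  (unchanged)
  [2] x = 5  (unchanged)
  [3] v = 1  (unchanged)
  [4] b = v + 1  -> b = 1 + 1
  [5] return v  -> return 1
Result (5 stmts):
  u = 6
  x = 5
  v = 1
  b = 1 + 1
  return 1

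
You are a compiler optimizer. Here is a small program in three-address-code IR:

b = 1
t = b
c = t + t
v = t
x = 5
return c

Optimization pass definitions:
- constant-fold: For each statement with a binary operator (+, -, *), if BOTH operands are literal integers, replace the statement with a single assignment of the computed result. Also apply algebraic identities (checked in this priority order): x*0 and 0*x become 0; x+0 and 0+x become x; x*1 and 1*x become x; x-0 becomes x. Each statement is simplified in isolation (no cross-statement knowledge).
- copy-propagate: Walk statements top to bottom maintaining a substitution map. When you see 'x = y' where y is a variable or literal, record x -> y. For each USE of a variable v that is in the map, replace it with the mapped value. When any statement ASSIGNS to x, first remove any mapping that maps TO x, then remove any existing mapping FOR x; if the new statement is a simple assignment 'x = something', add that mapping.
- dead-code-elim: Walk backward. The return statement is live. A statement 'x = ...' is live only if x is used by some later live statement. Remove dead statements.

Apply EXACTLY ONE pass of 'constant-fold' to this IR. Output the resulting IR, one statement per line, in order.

Applying constant-fold statement-by-statement:
  [1] b = 1  (unchanged)
  [2] t = b  (unchanged)
  [3] c = t + t  (unchanged)
  [4] v = t  (unchanged)
  [5] x = 5  (unchanged)
  [6] return c  (unchanged)
Result (6 stmts):
  b = 1
  t = b
  c = t + t
  v = t
  x = 5
  return c

Answer: b = 1
t = b
c = t + t
v = t
x = 5
return c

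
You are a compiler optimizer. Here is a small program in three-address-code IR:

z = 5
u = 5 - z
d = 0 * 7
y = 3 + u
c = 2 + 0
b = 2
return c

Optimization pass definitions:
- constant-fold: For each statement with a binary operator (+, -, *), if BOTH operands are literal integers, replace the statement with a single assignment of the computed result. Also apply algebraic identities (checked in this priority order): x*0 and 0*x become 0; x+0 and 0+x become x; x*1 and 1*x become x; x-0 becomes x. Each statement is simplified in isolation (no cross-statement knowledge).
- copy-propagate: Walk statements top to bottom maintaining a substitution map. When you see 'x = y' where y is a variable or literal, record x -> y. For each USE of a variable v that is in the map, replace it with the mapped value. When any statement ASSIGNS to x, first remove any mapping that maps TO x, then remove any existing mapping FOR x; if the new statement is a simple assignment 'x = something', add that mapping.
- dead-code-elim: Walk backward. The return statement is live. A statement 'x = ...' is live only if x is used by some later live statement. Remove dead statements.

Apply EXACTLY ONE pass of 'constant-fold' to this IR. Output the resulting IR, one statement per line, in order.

Answer: z = 5
u = 5 - z
d = 0
y = 3 + u
c = 2
b = 2
return c

Derivation:
Applying constant-fold statement-by-statement:
  [1] z = 5  (unchanged)
  [2] u = 5 - z  (unchanged)
  [3] d = 0 * 7  -> d = 0
  [4] y = 3 + u  (unchanged)
  [5] c = 2 + 0  -> c = 2
  [6] b = 2  (unchanged)
  [7] return c  (unchanged)
Result (7 stmts):
  z = 5
  u = 5 - z
  d = 0
  y = 3 + u
  c = 2
  b = 2
  return c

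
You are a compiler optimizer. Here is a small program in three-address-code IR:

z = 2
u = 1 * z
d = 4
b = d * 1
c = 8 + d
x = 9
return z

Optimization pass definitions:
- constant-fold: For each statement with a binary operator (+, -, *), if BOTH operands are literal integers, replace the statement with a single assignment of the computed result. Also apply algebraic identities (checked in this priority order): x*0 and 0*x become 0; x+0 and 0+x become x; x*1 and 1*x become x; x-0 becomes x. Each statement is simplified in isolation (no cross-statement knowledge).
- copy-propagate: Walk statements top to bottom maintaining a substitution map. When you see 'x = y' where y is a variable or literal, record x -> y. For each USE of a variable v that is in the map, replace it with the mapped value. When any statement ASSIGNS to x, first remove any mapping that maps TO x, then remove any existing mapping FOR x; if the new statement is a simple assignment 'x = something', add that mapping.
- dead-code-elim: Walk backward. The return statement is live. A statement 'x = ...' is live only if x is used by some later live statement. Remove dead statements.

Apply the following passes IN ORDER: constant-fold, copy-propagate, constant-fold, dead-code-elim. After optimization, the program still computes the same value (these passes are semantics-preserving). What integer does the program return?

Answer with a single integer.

Answer: 2

Derivation:
Initial IR:
  z = 2
  u = 1 * z
  d = 4
  b = d * 1
  c = 8 + d
  x = 9
  return z
After constant-fold (7 stmts):
  z = 2
  u = z
  d = 4
  b = d
  c = 8 + d
  x = 9
  return z
After copy-propagate (7 stmts):
  z = 2
  u = 2
  d = 4
  b = 4
  c = 8 + 4
  x = 9
  return 2
After constant-fold (7 stmts):
  z = 2
  u = 2
  d = 4
  b = 4
  c = 12
  x = 9
  return 2
After dead-code-elim (1 stmts):
  return 2
Evaluate:
  z = 2  =>  z = 2
  u = 1 * z  =>  u = 2
  d = 4  =>  d = 4
  b = d * 1  =>  b = 4
  c = 8 + d  =>  c = 12
  x = 9  =>  x = 9
  return z = 2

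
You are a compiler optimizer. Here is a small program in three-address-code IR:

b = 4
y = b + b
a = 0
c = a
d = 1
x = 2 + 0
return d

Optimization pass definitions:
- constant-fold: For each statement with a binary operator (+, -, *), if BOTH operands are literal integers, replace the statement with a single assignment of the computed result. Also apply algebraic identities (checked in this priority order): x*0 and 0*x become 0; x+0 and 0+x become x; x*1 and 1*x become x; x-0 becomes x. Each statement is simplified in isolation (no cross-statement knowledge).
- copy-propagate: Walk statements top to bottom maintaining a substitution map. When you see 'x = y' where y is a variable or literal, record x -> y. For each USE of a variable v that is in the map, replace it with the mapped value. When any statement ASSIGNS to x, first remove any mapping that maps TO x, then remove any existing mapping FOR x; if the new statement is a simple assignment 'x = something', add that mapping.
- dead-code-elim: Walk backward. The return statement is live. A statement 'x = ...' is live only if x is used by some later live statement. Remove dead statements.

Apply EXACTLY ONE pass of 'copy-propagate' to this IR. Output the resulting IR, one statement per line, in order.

Answer: b = 4
y = 4 + 4
a = 0
c = 0
d = 1
x = 2 + 0
return 1

Derivation:
Applying copy-propagate statement-by-statement:
  [1] b = 4  (unchanged)
  [2] y = b + b  -> y = 4 + 4
  [3] a = 0  (unchanged)
  [4] c = a  -> c = 0
  [5] d = 1  (unchanged)
  [6] x = 2 + 0  (unchanged)
  [7] return d  -> return 1
Result (7 stmts):
  b = 4
  y = 4 + 4
  a = 0
  c = 0
  d = 1
  x = 2 + 0
  return 1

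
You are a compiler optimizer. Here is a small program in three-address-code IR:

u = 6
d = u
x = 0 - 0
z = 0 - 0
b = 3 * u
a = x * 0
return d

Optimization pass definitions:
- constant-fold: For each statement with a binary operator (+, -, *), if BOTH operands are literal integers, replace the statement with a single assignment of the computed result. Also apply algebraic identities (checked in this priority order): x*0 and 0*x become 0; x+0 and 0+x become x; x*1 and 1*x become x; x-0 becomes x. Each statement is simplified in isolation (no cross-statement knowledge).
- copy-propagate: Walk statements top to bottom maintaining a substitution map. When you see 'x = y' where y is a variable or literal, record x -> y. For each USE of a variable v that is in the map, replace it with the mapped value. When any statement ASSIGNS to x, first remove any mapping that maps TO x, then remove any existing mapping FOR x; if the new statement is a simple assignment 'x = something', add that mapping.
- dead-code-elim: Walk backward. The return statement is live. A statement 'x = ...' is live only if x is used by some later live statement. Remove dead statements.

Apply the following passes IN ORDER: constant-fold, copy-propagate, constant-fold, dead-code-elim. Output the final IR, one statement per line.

Answer: return 6

Derivation:
Initial IR:
  u = 6
  d = u
  x = 0 - 0
  z = 0 - 0
  b = 3 * u
  a = x * 0
  return d
After constant-fold (7 stmts):
  u = 6
  d = u
  x = 0
  z = 0
  b = 3 * u
  a = 0
  return d
After copy-propagate (7 stmts):
  u = 6
  d = 6
  x = 0
  z = 0
  b = 3 * 6
  a = 0
  return 6
After constant-fold (7 stmts):
  u = 6
  d = 6
  x = 0
  z = 0
  b = 18
  a = 0
  return 6
After dead-code-elim (1 stmts):
  return 6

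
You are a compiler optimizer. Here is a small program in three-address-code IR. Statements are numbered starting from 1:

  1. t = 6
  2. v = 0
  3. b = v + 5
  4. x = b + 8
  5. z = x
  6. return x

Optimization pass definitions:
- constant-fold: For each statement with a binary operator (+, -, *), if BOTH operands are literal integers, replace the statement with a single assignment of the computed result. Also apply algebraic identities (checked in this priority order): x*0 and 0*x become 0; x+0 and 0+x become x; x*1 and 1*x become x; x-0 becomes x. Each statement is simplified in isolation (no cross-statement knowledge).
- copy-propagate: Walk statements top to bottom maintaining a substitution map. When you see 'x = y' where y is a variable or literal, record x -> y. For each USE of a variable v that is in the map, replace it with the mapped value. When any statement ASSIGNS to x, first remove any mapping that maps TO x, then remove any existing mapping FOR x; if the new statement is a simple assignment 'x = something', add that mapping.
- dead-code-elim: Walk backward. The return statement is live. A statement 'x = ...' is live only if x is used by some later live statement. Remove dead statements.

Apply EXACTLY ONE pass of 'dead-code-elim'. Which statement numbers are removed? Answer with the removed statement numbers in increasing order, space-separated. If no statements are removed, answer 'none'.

Backward liveness scan:
Stmt 1 't = 6': DEAD (t not in live set [])
Stmt 2 'v = 0': KEEP (v is live); live-in = []
Stmt 3 'b = v + 5': KEEP (b is live); live-in = ['v']
Stmt 4 'x = b + 8': KEEP (x is live); live-in = ['b']
Stmt 5 'z = x': DEAD (z not in live set ['x'])
Stmt 6 'return x': KEEP (return); live-in = ['x']
Removed statement numbers: [1, 5]
Surviving IR:
  v = 0
  b = v + 5
  x = b + 8
  return x

Answer: 1 5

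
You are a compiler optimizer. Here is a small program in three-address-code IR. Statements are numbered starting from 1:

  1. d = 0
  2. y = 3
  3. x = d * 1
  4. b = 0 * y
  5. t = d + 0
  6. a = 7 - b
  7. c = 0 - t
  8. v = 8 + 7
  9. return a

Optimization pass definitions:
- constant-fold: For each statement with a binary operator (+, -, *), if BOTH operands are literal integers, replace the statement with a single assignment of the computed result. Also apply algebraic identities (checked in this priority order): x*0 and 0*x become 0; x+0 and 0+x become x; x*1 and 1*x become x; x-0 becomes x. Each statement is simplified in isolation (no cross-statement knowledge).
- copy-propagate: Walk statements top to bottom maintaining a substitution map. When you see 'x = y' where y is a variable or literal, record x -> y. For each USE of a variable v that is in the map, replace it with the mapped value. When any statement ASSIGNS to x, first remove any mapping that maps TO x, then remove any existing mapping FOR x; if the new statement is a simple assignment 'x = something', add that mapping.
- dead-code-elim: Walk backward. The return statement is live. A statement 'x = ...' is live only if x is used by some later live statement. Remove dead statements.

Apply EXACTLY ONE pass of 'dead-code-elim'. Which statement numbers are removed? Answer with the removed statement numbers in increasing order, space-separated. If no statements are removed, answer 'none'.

Backward liveness scan:
Stmt 1 'd = 0': DEAD (d not in live set [])
Stmt 2 'y = 3': KEEP (y is live); live-in = []
Stmt 3 'x = d * 1': DEAD (x not in live set ['y'])
Stmt 4 'b = 0 * y': KEEP (b is live); live-in = ['y']
Stmt 5 't = d + 0': DEAD (t not in live set ['b'])
Stmt 6 'a = 7 - b': KEEP (a is live); live-in = ['b']
Stmt 7 'c = 0 - t': DEAD (c not in live set ['a'])
Stmt 8 'v = 8 + 7': DEAD (v not in live set ['a'])
Stmt 9 'return a': KEEP (return); live-in = ['a']
Removed statement numbers: [1, 3, 5, 7, 8]
Surviving IR:
  y = 3
  b = 0 * y
  a = 7 - b
  return a

Answer: 1 3 5 7 8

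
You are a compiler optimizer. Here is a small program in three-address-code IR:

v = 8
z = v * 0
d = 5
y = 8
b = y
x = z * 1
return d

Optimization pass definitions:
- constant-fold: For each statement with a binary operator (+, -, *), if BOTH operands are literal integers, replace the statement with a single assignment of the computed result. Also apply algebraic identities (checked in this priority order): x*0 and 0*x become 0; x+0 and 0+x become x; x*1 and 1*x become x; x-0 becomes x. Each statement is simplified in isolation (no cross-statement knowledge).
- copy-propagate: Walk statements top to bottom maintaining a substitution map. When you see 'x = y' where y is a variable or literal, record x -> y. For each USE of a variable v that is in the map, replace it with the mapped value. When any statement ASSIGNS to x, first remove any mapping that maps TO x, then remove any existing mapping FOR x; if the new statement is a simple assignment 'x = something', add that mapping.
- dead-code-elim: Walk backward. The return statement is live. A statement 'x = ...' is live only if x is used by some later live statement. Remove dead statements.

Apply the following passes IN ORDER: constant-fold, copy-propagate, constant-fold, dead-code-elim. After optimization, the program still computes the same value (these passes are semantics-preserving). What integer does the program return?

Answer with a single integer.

Answer: 5

Derivation:
Initial IR:
  v = 8
  z = v * 0
  d = 5
  y = 8
  b = y
  x = z * 1
  return d
After constant-fold (7 stmts):
  v = 8
  z = 0
  d = 5
  y = 8
  b = y
  x = z
  return d
After copy-propagate (7 stmts):
  v = 8
  z = 0
  d = 5
  y = 8
  b = 8
  x = 0
  return 5
After constant-fold (7 stmts):
  v = 8
  z = 0
  d = 5
  y = 8
  b = 8
  x = 0
  return 5
After dead-code-elim (1 stmts):
  return 5
Evaluate:
  v = 8  =>  v = 8
  z = v * 0  =>  z = 0
  d = 5  =>  d = 5
  y = 8  =>  y = 8
  b = y  =>  b = 8
  x = z * 1  =>  x = 0
  return d = 5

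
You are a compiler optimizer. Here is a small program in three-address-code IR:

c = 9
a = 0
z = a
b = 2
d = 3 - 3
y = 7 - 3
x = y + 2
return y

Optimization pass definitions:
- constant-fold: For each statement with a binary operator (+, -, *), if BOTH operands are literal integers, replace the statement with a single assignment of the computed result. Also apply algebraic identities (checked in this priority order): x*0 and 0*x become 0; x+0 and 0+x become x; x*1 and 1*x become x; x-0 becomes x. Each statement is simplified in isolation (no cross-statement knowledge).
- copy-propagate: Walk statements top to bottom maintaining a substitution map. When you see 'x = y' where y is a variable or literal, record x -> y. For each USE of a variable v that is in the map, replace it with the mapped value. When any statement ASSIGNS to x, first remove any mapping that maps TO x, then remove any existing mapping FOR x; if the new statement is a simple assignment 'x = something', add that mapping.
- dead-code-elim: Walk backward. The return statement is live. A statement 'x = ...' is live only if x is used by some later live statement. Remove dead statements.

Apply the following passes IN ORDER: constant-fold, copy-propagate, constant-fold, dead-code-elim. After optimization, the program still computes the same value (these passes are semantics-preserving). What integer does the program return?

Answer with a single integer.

Initial IR:
  c = 9
  a = 0
  z = a
  b = 2
  d = 3 - 3
  y = 7 - 3
  x = y + 2
  return y
After constant-fold (8 stmts):
  c = 9
  a = 0
  z = a
  b = 2
  d = 0
  y = 4
  x = y + 2
  return y
After copy-propagate (8 stmts):
  c = 9
  a = 0
  z = 0
  b = 2
  d = 0
  y = 4
  x = 4 + 2
  return 4
After constant-fold (8 stmts):
  c = 9
  a = 0
  z = 0
  b = 2
  d = 0
  y = 4
  x = 6
  return 4
After dead-code-elim (1 stmts):
  return 4
Evaluate:
  c = 9  =>  c = 9
  a = 0  =>  a = 0
  z = a  =>  z = 0
  b = 2  =>  b = 2
  d = 3 - 3  =>  d = 0
  y = 7 - 3  =>  y = 4
  x = y + 2  =>  x = 6
  return y = 4

Answer: 4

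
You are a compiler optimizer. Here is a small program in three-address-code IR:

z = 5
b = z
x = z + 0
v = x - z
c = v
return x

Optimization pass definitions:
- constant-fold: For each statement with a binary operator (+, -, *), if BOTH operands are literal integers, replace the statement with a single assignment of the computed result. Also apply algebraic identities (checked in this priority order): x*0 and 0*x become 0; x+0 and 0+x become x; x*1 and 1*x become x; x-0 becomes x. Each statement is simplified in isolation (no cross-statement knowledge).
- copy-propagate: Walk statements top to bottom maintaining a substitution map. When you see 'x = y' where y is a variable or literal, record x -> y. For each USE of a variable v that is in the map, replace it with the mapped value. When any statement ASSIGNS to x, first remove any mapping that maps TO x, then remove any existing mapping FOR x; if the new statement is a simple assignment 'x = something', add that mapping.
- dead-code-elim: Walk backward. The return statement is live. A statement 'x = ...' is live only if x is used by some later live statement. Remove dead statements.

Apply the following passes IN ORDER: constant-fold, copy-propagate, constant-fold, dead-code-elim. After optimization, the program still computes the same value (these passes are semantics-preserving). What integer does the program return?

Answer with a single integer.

Answer: 5

Derivation:
Initial IR:
  z = 5
  b = z
  x = z + 0
  v = x - z
  c = v
  return x
After constant-fold (6 stmts):
  z = 5
  b = z
  x = z
  v = x - z
  c = v
  return x
After copy-propagate (6 stmts):
  z = 5
  b = 5
  x = 5
  v = 5 - 5
  c = v
  return 5
After constant-fold (6 stmts):
  z = 5
  b = 5
  x = 5
  v = 0
  c = v
  return 5
After dead-code-elim (1 stmts):
  return 5
Evaluate:
  z = 5  =>  z = 5
  b = z  =>  b = 5
  x = z + 0  =>  x = 5
  v = x - z  =>  v = 0
  c = v  =>  c = 0
  return x = 5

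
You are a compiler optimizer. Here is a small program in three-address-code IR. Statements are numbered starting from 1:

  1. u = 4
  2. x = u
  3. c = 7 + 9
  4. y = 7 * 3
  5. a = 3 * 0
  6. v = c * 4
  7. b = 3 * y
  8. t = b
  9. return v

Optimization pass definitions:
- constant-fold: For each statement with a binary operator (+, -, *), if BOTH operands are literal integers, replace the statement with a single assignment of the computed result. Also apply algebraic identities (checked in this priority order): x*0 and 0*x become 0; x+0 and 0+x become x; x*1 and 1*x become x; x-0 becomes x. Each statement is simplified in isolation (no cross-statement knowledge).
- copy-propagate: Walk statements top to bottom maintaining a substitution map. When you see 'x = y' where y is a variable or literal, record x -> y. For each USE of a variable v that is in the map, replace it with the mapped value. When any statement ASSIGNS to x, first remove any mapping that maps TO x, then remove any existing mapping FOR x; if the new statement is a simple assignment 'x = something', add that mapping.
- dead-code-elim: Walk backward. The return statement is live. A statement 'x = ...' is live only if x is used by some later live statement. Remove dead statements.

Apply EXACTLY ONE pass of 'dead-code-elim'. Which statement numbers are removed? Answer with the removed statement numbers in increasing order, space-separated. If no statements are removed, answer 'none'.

Answer: 1 2 4 5 7 8

Derivation:
Backward liveness scan:
Stmt 1 'u = 4': DEAD (u not in live set [])
Stmt 2 'x = u': DEAD (x not in live set [])
Stmt 3 'c = 7 + 9': KEEP (c is live); live-in = []
Stmt 4 'y = 7 * 3': DEAD (y not in live set ['c'])
Stmt 5 'a = 3 * 0': DEAD (a not in live set ['c'])
Stmt 6 'v = c * 4': KEEP (v is live); live-in = ['c']
Stmt 7 'b = 3 * y': DEAD (b not in live set ['v'])
Stmt 8 't = b': DEAD (t not in live set ['v'])
Stmt 9 'return v': KEEP (return); live-in = ['v']
Removed statement numbers: [1, 2, 4, 5, 7, 8]
Surviving IR:
  c = 7 + 9
  v = c * 4
  return v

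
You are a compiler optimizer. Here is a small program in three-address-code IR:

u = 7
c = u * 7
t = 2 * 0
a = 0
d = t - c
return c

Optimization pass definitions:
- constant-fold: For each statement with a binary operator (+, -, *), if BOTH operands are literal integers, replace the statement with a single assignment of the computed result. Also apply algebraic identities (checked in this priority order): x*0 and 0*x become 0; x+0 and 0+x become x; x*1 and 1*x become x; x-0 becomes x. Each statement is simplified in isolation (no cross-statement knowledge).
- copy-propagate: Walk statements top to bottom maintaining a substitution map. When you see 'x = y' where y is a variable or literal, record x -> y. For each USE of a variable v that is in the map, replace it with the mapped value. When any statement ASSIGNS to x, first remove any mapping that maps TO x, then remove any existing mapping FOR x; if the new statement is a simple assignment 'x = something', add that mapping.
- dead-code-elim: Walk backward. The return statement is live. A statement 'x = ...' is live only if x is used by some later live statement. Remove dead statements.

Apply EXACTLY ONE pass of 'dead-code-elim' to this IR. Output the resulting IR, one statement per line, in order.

Applying dead-code-elim statement-by-statement:
  [6] return c  -> KEEP (return); live=['c']
  [5] d = t - c  -> DEAD (d not live)
  [4] a = 0  -> DEAD (a not live)
  [3] t = 2 * 0  -> DEAD (t not live)
  [2] c = u * 7  -> KEEP; live=['u']
  [1] u = 7  -> KEEP; live=[]
Result (3 stmts):
  u = 7
  c = u * 7
  return c

Answer: u = 7
c = u * 7
return c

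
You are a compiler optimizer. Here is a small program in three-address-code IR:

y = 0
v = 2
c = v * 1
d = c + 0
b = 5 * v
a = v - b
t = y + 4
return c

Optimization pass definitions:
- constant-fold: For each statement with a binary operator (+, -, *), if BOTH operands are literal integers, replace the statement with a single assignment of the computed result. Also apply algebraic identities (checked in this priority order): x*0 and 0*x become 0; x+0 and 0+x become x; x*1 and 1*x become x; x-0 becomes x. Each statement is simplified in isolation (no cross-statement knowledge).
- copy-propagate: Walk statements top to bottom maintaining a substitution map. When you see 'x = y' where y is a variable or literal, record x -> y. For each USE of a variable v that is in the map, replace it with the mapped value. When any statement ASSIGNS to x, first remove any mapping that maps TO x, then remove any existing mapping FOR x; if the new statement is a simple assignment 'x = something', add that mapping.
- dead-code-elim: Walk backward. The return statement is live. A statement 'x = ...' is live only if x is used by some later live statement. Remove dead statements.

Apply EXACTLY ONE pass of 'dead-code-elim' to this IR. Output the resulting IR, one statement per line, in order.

Answer: v = 2
c = v * 1
return c

Derivation:
Applying dead-code-elim statement-by-statement:
  [8] return c  -> KEEP (return); live=['c']
  [7] t = y + 4  -> DEAD (t not live)
  [6] a = v - b  -> DEAD (a not live)
  [5] b = 5 * v  -> DEAD (b not live)
  [4] d = c + 0  -> DEAD (d not live)
  [3] c = v * 1  -> KEEP; live=['v']
  [2] v = 2  -> KEEP; live=[]
  [1] y = 0  -> DEAD (y not live)
Result (3 stmts):
  v = 2
  c = v * 1
  return c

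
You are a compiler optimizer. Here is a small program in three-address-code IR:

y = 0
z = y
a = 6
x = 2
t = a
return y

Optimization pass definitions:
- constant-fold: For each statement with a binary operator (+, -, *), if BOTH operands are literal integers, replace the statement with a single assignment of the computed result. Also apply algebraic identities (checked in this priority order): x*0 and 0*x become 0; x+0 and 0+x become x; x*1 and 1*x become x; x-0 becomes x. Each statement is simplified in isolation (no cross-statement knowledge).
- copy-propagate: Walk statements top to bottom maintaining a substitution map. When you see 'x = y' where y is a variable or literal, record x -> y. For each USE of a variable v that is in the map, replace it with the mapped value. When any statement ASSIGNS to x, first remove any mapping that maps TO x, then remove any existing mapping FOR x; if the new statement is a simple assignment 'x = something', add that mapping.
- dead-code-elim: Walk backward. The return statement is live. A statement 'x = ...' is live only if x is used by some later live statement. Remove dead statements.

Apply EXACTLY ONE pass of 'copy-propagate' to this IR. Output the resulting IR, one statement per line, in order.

Applying copy-propagate statement-by-statement:
  [1] y = 0  (unchanged)
  [2] z = y  -> z = 0
  [3] a = 6  (unchanged)
  [4] x = 2  (unchanged)
  [5] t = a  -> t = 6
  [6] return y  -> return 0
Result (6 stmts):
  y = 0
  z = 0
  a = 6
  x = 2
  t = 6
  return 0

Answer: y = 0
z = 0
a = 6
x = 2
t = 6
return 0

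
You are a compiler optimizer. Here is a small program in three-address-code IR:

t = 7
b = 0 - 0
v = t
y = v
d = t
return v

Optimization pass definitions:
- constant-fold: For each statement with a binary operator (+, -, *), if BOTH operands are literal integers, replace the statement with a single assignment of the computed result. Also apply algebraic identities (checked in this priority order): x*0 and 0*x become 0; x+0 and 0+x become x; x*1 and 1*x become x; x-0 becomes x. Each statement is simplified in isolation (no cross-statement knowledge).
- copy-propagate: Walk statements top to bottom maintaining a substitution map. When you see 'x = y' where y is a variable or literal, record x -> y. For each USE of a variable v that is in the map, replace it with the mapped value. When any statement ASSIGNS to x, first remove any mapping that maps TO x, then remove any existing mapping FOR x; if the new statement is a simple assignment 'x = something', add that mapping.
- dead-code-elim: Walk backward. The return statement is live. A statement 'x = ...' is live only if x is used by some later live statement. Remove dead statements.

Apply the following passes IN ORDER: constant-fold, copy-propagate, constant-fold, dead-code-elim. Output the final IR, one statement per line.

Initial IR:
  t = 7
  b = 0 - 0
  v = t
  y = v
  d = t
  return v
After constant-fold (6 stmts):
  t = 7
  b = 0
  v = t
  y = v
  d = t
  return v
After copy-propagate (6 stmts):
  t = 7
  b = 0
  v = 7
  y = 7
  d = 7
  return 7
After constant-fold (6 stmts):
  t = 7
  b = 0
  v = 7
  y = 7
  d = 7
  return 7
After dead-code-elim (1 stmts):
  return 7

Answer: return 7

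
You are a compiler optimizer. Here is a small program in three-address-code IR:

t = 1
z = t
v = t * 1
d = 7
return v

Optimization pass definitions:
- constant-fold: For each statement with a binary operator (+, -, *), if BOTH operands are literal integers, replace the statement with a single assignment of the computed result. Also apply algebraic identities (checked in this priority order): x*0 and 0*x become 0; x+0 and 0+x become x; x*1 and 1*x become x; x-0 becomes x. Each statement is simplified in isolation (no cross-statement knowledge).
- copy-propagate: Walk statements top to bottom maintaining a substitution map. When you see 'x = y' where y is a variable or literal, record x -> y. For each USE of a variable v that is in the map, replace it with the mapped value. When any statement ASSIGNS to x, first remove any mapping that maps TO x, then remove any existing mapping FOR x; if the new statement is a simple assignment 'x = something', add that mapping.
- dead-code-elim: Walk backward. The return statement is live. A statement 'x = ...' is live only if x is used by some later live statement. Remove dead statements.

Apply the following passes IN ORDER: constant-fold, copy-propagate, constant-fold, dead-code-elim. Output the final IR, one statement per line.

Initial IR:
  t = 1
  z = t
  v = t * 1
  d = 7
  return v
After constant-fold (5 stmts):
  t = 1
  z = t
  v = t
  d = 7
  return v
After copy-propagate (5 stmts):
  t = 1
  z = 1
  v = 1
  d = 7
  return 1
After constant-fold (5 stmts):
  t = 1
  z = 1
  v = 1
  d = 7
  return 1
After dead-code-elim (1 stmts):
  return 1

Answer: return 1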